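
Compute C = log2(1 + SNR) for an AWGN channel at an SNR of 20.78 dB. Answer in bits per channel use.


SNR_linear = 10^(20.78/10) = 119.6741; C = log2(1 + SNR_linear) = log2(1 + 119.6741) = 6.915

6.915 bits/channel use


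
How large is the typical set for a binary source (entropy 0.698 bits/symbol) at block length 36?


log2|A_typical| = nH = 36 * 0.698 = 25.128, so |A_typical| ~ 2^25.128 = 3.667e+07

3.667e+07


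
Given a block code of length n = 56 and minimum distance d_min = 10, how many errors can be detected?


Detection capability = d_min - 1 = 10 - 1 = 9

9 errors


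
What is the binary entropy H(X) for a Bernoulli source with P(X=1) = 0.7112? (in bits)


H = -p*log2(p) - (1-p)*log2(1-p). -0.7112*log2(0.7112) = 0.349678; -0.2888*log2(0.2888) = 0.517488. H = 0.349678 + 0.517488 = 0.8672

0.8672 bits


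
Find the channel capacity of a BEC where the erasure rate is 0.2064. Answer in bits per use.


C = 1 - epsilon = 1 - 0.2064 = 0.7936

0.7936 bits


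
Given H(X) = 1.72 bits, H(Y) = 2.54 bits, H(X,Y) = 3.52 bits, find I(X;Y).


I(X;Y) = H(X) + H(Y) - H(X,Y) = 1.72 + 2.54 - 3.52 = 0.74

0.74 bits


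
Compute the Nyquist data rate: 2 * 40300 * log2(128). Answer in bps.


Rate = 2 * B * log2(M) = 2 * 40300 * 7.0 = 564200.0

564200.0 bps


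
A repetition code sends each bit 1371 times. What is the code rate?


Rate = k/n = 1/1371

1/1371


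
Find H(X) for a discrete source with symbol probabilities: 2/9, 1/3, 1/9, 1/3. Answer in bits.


H = -sum(p_i * log2(p_i)). Terms: -(2/9)*log2(2/9) = 0.482206; -(1/3)*log2(1/3) = 0.528321; -(1/9)*log2(1/9) = 0.352214; -(1/3)*log2(1/3) = 0.528321. H = 0.482206 + 0.528321 + 0.352214 + 0.528321 = 1.8911

1.8911 bits


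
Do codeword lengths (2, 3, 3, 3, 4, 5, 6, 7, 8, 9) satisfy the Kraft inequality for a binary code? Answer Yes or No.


Kraft sum = sum(2^(-l_i)) = 0.748, need <= 1. Result: satisfied (a binary prefix-free code with these lengths exists)

Yes


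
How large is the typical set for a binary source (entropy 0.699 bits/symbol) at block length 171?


log2|A_typical| = nH = 171 * 0.699 = 119.529, so |A_typical| ~ 2^119.529 = 9.590e+35

9.590e+35


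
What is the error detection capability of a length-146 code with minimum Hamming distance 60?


Detection capability = d_min - 1 = 60 - 1 = 59

59 errors


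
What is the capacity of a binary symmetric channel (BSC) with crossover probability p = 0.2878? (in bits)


H(p) = -p*log2(p) - (1-p)*log2(1-p) = -0.2878*log2(0.2878) - 0.7122*log2(0.7122) = 0.517137 + 0.348726 = 0.8659. C = 1 - H(p) = 1 - 0.8659 = 0.1341

0.1341 bits


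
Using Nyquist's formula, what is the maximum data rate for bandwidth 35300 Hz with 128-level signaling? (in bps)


Rate = 2 * B * log2(M) = 2 * 35300 * 7.0 = 494200.0

494200.0 bps


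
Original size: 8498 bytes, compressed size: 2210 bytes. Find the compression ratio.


Ratio = original / compressed = 8498 / 2210 = 3.8452

3.8452


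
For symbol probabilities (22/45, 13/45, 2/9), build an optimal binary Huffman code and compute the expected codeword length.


Huffman construction (repeatedly merge the two least-probable nodes; each merge adds 1 bit to every symbol beneath it): 2/9 + 13/45 = 23/45; 22/45 + 23/45 = 1. Resulting codeword lengths (in the order the probabilities were given): (1, 2, 2). L_avg = sum(p_i * l_i) = 22/45*1 + 13/45*2 + 2/9*2 = 68/45 = 1.5111

1.5111 bits


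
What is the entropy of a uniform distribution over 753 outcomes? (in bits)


H = log2(n) = log2(753) = 9.5565

9.5565 bits


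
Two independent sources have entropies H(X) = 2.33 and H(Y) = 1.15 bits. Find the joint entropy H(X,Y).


For independent variables, H(X,Y) = H(X) + H(Y) = 2.33 + 1.15 = 3.48

3.48 bits


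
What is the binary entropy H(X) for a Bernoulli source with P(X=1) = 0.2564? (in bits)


H = -p*log2(p) - (1-p)*log2(1-p). -0.2564*log2(0.2564) = 0.503450; -0.7436*log2(0.7436) = 0.317816. H = 0.503450 + 0.317816 = 0.8213

0.8213 bits


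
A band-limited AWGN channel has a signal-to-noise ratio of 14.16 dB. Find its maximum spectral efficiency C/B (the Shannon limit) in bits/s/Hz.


SNR_linear = 10^(14.16/10) = 26.0615; C/B = log2(1 + SNR_linear) = log2(1 + 26.0615) = 4.7582

4.7582 bits/s/Hz


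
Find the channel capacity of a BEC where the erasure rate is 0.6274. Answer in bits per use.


C = 1 - epsilon = 1 - 0.6274 = 0.3726

0.3726 bits


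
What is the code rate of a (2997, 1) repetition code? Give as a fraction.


Rate = k/n = 1/2997

1/2997


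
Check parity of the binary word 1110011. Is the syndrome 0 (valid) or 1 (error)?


Syndrome = XOR of all bits = 1 XOR 1 XOR 1 XOR 0 XOR 0 XOR 1 XOR 1 = 1

1


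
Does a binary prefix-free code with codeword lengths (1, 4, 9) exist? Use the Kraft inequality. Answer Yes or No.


Kraft sum = sum(2^(-l_i)) = 0.5645, need <= 1. Result: satisfied (a binary prefix-free code with these lengths exists)

Yes


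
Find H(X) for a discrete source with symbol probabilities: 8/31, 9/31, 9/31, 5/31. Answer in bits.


H = -sum(p_i * log2(p_i)). Terms: -(8/31)*log2(8/31) = 0.504309; -(9/31)*log2(9/31) = 0.518014; -(9/31)*log2(9/31) = 0.518014; -(5/31)*log2(5/31) = 0.424559. H = 0.504309 + 0.518014 + 0.518014 + 0.424559 = 1.9649

1.9649 bits


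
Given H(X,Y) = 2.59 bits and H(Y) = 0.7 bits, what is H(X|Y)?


H(X|Y) = H(X,Y) - H(Y) = 2.59 - 0.7 = 1.89

1.89 bits


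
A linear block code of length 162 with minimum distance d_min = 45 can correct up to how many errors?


Correction capability = floor((d-1)/2) = floor((45-1)/2) = 22

22 errors


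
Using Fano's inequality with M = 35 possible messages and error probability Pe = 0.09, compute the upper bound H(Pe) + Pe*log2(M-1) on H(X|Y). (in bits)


H(Pe) = -Pe*log2(Pe) - (1-Pe)*log2(1-Pe) = -0.09*log2(0.09) - 0.91*log2(0.91) = 0.312654 + 0.123816 = 0.4365. Pe*log2(M-1) = 0.09*log2(34) = 0.457872. Bound = H(Pe) + Pe*log2(M-1) = 0.312654 + 0.123816 + 0.457872 = 0.8943

0.8943 bits


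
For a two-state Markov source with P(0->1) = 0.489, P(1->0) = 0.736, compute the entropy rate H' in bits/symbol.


Stationary distribution: pi_0 = p10/(p01+p10) = 0.6008, pi_1 = 0.3992. Entropy rate H' = pi_0*H(p01) + pi_1*H(p10) = 0.6008*0.9997 + 0.3992*0.8327 = 0.933

0.933 bits/symbol


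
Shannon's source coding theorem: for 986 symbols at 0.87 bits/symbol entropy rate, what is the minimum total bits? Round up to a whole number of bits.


Minimum bits >= n * H = 986 * 0.87 = 857.82, rounded up to a whole number of bits = 858

858 bits


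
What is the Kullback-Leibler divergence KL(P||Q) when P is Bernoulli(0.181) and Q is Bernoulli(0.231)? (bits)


KL = p*log2(p/q) + (1-p)*log2((1-p)/(1-q)) = 0.181*log2(0.181/0.231) + 0.819*log2(0.819/0.769) = 0.0107

0.0107 bits


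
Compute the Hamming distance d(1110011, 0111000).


Count differing positions: ^ . . ^ . ^ ^ = 4 differences

4


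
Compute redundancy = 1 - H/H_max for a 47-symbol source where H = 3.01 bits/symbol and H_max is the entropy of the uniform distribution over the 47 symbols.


H_max = log2(K) = log2(47) = 5.5546 bits/symbol. Redundancy = 1 - H/H_max = 1 - 3.01/5.5546 = 1 - 0.5419 = 0.4581

0.4581


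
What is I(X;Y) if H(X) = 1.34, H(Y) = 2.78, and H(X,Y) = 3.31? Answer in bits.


I(X;Y) = H(X) + H(Y) - H(X,Y) = 1.34 + 2.78 - 3.31 = 0.81

0.81 bits


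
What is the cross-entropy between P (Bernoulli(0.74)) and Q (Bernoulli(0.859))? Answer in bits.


H(P,Q) = -p*log2(q) - (1-p)*log2(1-q). -0.74*log2(0.859) = 0.162260; -0.26*log2(0.141) = 0.734821. H(P,Q) = 0.162260 + 0.734821 = 0.8971

0.8971 bits


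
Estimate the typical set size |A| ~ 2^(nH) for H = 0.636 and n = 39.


log2|A_typical| = nH = 39 * 0.636 = 24.804, so |A_typical| ~ 2^24.804 = 2.929e+07

2.929e+07


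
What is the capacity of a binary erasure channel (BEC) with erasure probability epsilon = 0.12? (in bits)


C = 1 - epsilon = 1 - 0.12 = 0.88

0.88 bits


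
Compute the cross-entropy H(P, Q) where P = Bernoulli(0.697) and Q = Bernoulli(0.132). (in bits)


H(P,Q) = -p*log2(q) - (1-p)*log2(1-q). -0.697*log2(0.132) = 2.036209; -0.303*log2(0.868) = 0.061883. H(P,Q) = 2.036209 + 0.061883 = 2.0981

2.0981 bits


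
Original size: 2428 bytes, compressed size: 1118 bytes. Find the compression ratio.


Ratio = original / compressed = 2428 / 1118 = 2.1717

2.1717


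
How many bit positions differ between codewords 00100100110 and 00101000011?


Count differing positions: . . . . ^ ^ . . ^ . ^ = 4 differences

4


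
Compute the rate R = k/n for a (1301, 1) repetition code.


Rate = k/n = 1/1301

1/1301


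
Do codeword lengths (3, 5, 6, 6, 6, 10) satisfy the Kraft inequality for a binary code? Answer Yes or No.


Kraft sum = sum(2^(-l_i)) = 0.2041, need <= 1. Result: satisfied (a binary prefix-free code with these lengths exists)

Yes


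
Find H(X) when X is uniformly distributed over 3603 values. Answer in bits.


H = log2(n) = log2(3603) = 11.815

11.815 bits


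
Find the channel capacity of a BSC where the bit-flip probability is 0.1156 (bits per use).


H(p) = -p*log2(p) - (1-p)*log2(1-p) = -0.1156*log2(0.1156) - 0.8844*log2(0.8844) = 0.359838 + 0.156741 = 0.5166. C = 1 - H(p) = 1 - 0.5166 = 0.4834

0.4834 bits


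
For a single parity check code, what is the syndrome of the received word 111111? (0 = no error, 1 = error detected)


Syndrome = XOR of all bits = 1 XOR 1 XOR 1 XOR 1 XOR 1 XOR 1 = 0

0


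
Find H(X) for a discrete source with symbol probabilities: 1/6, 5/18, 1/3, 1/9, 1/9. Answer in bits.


H = -sum(p_i * log2(p_i)). Terms: -(1/6)*log2(1/6) = 0.430827; -(5/18)*log2(5/18) = 0.513332; -(1/3)*log2(1/3) = 0.528321; -(1/9)*log2(1/9) = 0.352214; -(1/9)*log2(1/9) = 0.352214. H = 0.430827 + 0.513332 + 0.528321 + 0.352214 + 0.352214 = 2.1769

2.1769 bits


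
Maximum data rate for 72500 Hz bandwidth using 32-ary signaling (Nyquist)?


Rate = 2 * B * log2(M) = 2 * 72500 * 5.0 = 725000.0

725000.0 bps


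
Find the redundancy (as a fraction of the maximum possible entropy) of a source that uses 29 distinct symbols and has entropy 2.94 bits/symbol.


H_max = log2(K) = log2(29) = 4.858 bits/symbol. Redundancy = 1 - H/H_max = 1 - 2.94/4.858 = 1 - 0.6052 = 0.3948

0.3948


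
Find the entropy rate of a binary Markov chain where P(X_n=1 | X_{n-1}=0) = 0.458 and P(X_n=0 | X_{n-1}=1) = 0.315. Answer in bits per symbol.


Stationary distribution: pi_0 = p10/(p01+p10) = 0.4075, pi_1 = 0.5925. Entropy rate H' = pi_0*H(p01) + pi_1*H(p10) = 0.4075*0.9949 + 0.5925*0.8989 = 0.938

0.938 bits/symbol


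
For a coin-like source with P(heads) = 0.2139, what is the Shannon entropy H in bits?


H = -p*log2(p) - (1-p)*log2(1-p). -0.2139*log2(0.2139) = 0.475926; -0.7861*log2(0.7861) = 0.272946. H = 0.475926 + 0.272946 = 0.7489

0.7489 bits


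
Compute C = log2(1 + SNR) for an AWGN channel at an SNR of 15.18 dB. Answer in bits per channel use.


SNR_linear = 10^(15.18/10) = 32.961; C = log2(1 + SNR_linear) = log2(1 + 32.961) = 5.0858

5.0858 bits/channel use


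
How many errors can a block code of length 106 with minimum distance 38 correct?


Correction capability = floor((d-1)/2) = floor((38-1)/2) = 18

18 errors


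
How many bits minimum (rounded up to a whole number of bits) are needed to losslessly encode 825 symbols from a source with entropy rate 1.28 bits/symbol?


Minimum bits >= n * H = 825 * 1.28 = 1056.0, rounded up to a whole number of bits = 1056

1056 bits


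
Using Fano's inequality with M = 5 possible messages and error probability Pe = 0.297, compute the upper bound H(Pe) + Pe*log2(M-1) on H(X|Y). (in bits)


H(Pe) = -Pe*log2(Pe) - (1-Pe)*log2(1-Pe) = -0.297*log2(0.297) - 0.703*log2(0.703) = 0.520185 + 0.357408 = 0.8776. Pe*log2(M-1) = 0.297*log2(4) = 0.594000. Bound = H(Pe) + Pe*log2(M-1) = 0.520185 + 0.357408 + 0.594000 = 1.4716

1.4716 bits


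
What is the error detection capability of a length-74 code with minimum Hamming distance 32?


Detection capability = d_min - 1 = 32 - 1 = 31

31 errors


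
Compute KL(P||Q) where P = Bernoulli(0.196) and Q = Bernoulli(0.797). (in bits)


KL = p*log2(p/q) + (1-p)*log2((1-p)/(1-q)) = 0.196*log2(0.196/0.797) + 0.804*log2(0.804/0.203) = 1.1999

1.1999 bits


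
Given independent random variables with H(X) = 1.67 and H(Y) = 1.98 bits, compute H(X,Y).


For independent variables, H(X,Y) = H(X) + H(Y) = 1.67 + 1.98 = 3.65

3.65 bits


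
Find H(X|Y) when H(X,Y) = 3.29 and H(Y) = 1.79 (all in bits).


H(X|Y) = H(X,Y) - H(Y) = 3.29 - 1.79 = 1.5

1.5 bits


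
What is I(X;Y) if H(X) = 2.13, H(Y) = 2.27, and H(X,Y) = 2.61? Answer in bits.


I(X;Y) = H(X) + H(Y) - H(X,Y) = 2.13 + 2.27 - 2.61 = 1.79

1.79 bits


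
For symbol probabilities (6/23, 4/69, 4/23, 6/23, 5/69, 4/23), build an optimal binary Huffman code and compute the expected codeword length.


Huffman construction (repeatedly merge the two least-probable nodes; each merge adds 1 bit to every symbol beneath it): 4/69 + 5/69 = 3/23; 3/23 + 4/23 = 7/23; 4/23 + 6/23 = 10/23; 6/23 + 7/23 = 13/23; 10/23 + 13/23 = 1. Resulting codeword lengths (in the order the probabilities were given): (2, 4, 3, 2, 4, 2). L_avg = sum(p_i * l_i) = 6/23*2 + 4/69*4 + 4/23*3 + 6/23*2 + 5/69*4 + 4/23*2 = 56/23 = 2.4348

2.4348 bits


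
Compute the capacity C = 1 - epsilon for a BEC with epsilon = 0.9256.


C = 1 - epsilon = 1 - 0.9256 = 0.0744

0.0744 bits


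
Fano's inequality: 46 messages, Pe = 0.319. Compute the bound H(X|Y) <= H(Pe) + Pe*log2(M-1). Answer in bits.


H(Pe) = -Pe*log2(Pe) - (1-Pe)*log2(1-Pe) = -0.319*log2(0.319) - 0.681*log2(0.681) = 0.525831 + 0.377460 = 0.9033. Pe*log2(M-1) = 0.319*log2(45) = 1.751901. Bound = H(Pe) + Pe*log2(M-1) = 0.525831 + 0.377460 + 1.751901 = 2.6552

2.6552 bits


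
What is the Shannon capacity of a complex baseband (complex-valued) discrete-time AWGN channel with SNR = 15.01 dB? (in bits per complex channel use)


SNR_linear = 10^(15.01/10) = 31.6957; C = log2(1 + SNR_linear) = log2(1 + 31.6957) = 5.031

5.031 bits/channel use


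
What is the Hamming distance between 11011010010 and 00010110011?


Count differing positions: ^ ^ . . ^ ^ . . . . ^ = 5 differences

5


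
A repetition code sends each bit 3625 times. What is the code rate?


Rate = k/n = 1/3625

1/3625


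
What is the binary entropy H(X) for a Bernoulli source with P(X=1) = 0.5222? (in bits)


H = -p*log2(p) - (1-p)*log2(1-p). -0.5222*log2(0.5222) = 0.489471; -0.4778*log2(0.4778) = 0.509106. H = 0.489471 + 0.509106 = 0.9986

0.9986 bits


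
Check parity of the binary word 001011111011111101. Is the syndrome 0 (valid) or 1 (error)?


Syndrome = XOR of all bits = 0 XOR 0 XOR 1 XOR 0 XOR 1 XOR 1 XOR 1 XOR 1 XOR 1 XOR 0 XOR 1 XOR 1 XOR 1 XOR 1 XOR 1 XOR 1 XOR 0 XOR 1 = 1

1


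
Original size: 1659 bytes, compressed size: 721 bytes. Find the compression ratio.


Ratio = original / compressed = 1659 / 721 = 2.301

2.301


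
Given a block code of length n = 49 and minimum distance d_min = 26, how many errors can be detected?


Detection capability = d_min - 1 = 26 - 1 = 25

25 errors


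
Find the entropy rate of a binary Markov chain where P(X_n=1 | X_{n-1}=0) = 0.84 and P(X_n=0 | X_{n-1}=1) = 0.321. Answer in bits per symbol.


Stationary distribution: pi_0 = p10/(p01+p10) = 0.2765, pi_1 = 0.7235. Entropy rate H' = pi_0*H(p01) + pi_1*H(p10) = 0.2765*0.6343 + 0.7235*0.9055 = 0.8305

0.8305 bits/symbol


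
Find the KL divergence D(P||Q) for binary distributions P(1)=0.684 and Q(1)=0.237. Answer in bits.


KL = p*log2(p/q) + (1-p)*log2((1-p)/(1-q)) = 0.684*log2(0.684/0.237) + 0.316*log2(0.316/0.763) = 0.644

0.644 bits


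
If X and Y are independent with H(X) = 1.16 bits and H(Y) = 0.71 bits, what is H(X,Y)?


For independent variables, H(X,Y) = H(X) + H(Y) = 1.16 + 0.71 = 1.87

1.87 bits


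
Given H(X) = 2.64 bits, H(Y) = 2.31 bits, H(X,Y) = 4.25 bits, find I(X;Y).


I(X;Y) = H(X) + H(Y) - H(X,Y) = 2.64 + 2.31 - 4.25 = 0.7

0.7 bits


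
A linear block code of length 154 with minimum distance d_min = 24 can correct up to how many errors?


Correction capability = floor((d-1)/2) = floor((24-1)/2) = 11

11 errors


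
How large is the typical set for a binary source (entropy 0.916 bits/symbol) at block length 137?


log2|A_typical| = nH = 137 * 0.916 = 125.492, so |A_typical| ~ 2^125.492 = 5.982e+37

5.982e+37


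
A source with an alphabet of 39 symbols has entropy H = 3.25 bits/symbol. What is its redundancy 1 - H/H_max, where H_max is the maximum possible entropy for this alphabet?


H_max = log2(K) = log2(39) = 5.2854 bits/symbol. Redundancy = 1 - H/H_max = 1 - 3.25/5.2854 = 1 - 0.6149 = 0.3851

0.3851


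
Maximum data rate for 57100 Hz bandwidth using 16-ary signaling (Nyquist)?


Rate = 2 * B * log2(M) = 2 * 57100 * 4.0 = 456800.0

456800.0 bps


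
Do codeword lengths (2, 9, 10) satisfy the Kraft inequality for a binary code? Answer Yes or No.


Kraft sum = sum(2^(-l_i)) = 0.2529, need <= 1. Result: satisfied (a binary prefix-free code with these lengths exists)

Yes


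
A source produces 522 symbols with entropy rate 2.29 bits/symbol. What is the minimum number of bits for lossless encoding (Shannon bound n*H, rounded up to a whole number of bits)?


Minimum bits >= n * H = 522 * 2.29 = 1195.38, rounded up to a whole number of bits = 1196

1196 bits


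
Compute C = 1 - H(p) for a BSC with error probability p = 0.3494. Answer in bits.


H(p) = -p*log2(p) - (1-p)*log2(1-p) = -0.3494*log2(0.3494) - 0.6506*log2(0.6506) = 0.530057 + 0.403474 = 0.9335. C = 1 - H(p) = 1 - 0.9335 = 0.0665

0.0665 bits


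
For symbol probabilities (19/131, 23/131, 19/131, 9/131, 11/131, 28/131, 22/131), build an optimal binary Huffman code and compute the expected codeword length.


Huffman construction (repeatedly merge the two least-probable nodes; each merge adds 1 bit to every symbol beneath it): 9/131 + 11/131 = 20/131; 19/131 + 19/131 = 38/131; 20/131 + 22/131 = 42/131; 23/131 + 28/131 = 51/131; 38/131 + 42/131 = 80/131; 51/131 + 80/131 = 1. Resulting codeword lengths (in the order the probabilities were given): (3, 2, 3, 4, 4, 2, 3). L_avg = sum(p_i * l_i) = 19/131*3 + 23/131*2 + 19/131*3 + 9/131*4 + 11/131*4 + 28/131*2 + 22/131*3 = 362/131 = 2.7634

2.7634 bits


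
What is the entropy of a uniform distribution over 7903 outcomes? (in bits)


H = log2(n) = log2(7903) = 12.9482

12.9482 bits


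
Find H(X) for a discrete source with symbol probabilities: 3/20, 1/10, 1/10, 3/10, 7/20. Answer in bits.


H = -sum(p_i * log2(p_i)). Terms: -(3/20)*log2(3/20) = 0.410545; -(1/10)*log2(1/10) = 0.332193; -(1/10)*log2(1/10) = 0.332193; -(3/10)*log2(3/10) = 0.521090; -(7/20)*log2(7/20) = 0.530101. H = 0.410545 + 0.332193 + 0.332193 + 0.521090 + 0.530101 = 2.1261

2.1261 bits


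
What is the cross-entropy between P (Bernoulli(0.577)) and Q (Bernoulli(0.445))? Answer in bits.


H(P,Q) = -p*log2(q) - (1-p)*log2(1-q). -0.577*log2(0.445) = 0.674007; -0.423*log2(0.555) = 0.359313. H(P,Q) = 0.674007 + 0.359313 = 1.0333

1.0333 bits


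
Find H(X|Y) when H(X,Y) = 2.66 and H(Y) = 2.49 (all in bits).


H(X|Y) = H(X,Y) - H(Y) = 2.66 - 2.49 = 0.17

0.17 bits


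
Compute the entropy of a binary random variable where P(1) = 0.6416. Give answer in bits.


H = -p*log2(p) - (1-p)*log2(1-p). -0.6416*log2(0.6416) = 0.410787; -0.3584*log2(0.3584) = 0.530560. H = 0.410787 + 0.530560 = 0.9413

0.9413 bits


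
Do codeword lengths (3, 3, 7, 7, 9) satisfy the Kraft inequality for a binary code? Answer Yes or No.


Kraft sum = sum(2^(-l_i)) = 0.2676, need <= 1. Result: satisfied (a binary prefix-free code with these lengths exists)

Yes


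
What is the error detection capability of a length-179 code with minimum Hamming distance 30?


Detection capability = d_min - 1 = 30 - 1 = 29

29 errors


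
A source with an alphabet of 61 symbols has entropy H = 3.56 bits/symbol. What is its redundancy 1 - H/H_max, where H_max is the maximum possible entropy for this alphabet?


H_max = log2(K) = log2(61) = 5.9307 bits/symbol. Redundancy = 1 - H/H_max = 1 - 3.56/5.9307 = 1 - 0.6003 = 0.3997

0.3997


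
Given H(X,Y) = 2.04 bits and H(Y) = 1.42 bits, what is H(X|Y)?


H(X|Y) = H(X,Y) - H(Y) = 2.04 - 1.42 = 0.62

0.62 bits


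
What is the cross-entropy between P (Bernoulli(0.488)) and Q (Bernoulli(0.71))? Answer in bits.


H(P,Q) = -p*log2(q) - (1-p)*log2(1-q). -0.488*log2(0.71) = 0.241125; -0.512*log2(0.29) = 0.914368. H(P,Q) = 0.241125 + 0.914368 = 1.1555

1.1555 bits


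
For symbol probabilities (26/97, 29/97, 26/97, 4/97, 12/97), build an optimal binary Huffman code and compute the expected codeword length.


Huffman construction (repeatedly merge the two least-probable nodes; each merge adds 1 bit to every symbol beneath it): 4/97 + 12/97 = 16/97; 16/97 + 26/97 = 42/97; 26/97 + 29/97 = 55/97; 42/97 + 55/97 = 1. Resulting codeword lengths (in the order the probabilities were given): (2, 2, 2, 3, 3). L_avg = sum(p_i * l_i) = 26/97*2 + 29/97*2 + 26/97*2 + 4/97*3 + 12/97*3 = 210/97 = 2.1649

2.1649 bits


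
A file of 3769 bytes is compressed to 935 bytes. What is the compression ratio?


Ratio = original / compressed = 3769 / 935 = 4.031

4.031


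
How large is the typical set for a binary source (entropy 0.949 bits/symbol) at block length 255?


log2|A_typical| = nH = 255 * 0.949 = 241.995, so |A_typical| ~ 2^241.995 = 7.043e+72

7.043e+72


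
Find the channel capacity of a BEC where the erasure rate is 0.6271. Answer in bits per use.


C = 1 - epsilon = 1 - 0.6271 = 0.3729

0.3729 bits


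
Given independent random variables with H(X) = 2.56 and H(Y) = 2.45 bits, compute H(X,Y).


For independent variables, H(X,Y) = H(X) + H(Y) = 2.56 + 2.45 = 5.01

5.01 bits


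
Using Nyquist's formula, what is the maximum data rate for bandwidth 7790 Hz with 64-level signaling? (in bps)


Rate = 2 * B * log2(M) = 2 * 7790 * 6.0 = 93480.0

93480.0 bps


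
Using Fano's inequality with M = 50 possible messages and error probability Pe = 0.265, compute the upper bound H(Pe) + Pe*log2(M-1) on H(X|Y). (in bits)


H(Pe) = -Pe*log2(Pe) - (1-Pe)*log2(1-Pe) = -0.265*log2(0.265) - 0.735*log2(0.735) = 0.507723 + 0.326475 = 0.8342. Pe*log2(M-1) = 0.265*log2(49) = 1.487898. Bound = H(Pe) + Pe*log2(M-1) = 0.507723 + 0.326475 + 1.487898 = 2.3221

2.3221 bits


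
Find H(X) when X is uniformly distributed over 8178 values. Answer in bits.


H = log2(n) = log2(8178) = 12.9975

12.9975 bits


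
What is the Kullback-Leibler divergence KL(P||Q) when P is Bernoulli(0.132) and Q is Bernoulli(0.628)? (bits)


KL = p*log2(p/q) + (1-p)*log2((1-p)/(1-q)) = 0.132*log2(0.132/0.628) + 0.868*log2(0.868/0.372) = 0.764

0.764 bits


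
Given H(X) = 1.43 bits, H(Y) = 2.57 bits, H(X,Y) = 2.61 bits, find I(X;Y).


I(X;Y) = H(X) + H(Y) - H(X,Y) = 1.43 + 2.57 - 2.61 = 1.39

1.39 bits


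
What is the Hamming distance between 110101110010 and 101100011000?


Count differing positions: . ^ ^ . . ^ ^ . ^ . ^ . = 6 differences

6


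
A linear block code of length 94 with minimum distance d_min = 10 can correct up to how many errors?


Correction capability = floor((d-1)/2) = floor((10-1)/2) = 4

4 errors


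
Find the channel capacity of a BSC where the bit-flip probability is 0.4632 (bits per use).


H(p) = -p*log2(p) - (1-p)*log2(1-p) = -0.4632*log2(0.4632) - 0.5368*log2(0.5368) = 0.514288 + 0.481801 = 0.9961. C = 1 - H(p) = 1 - 0.9961 = 0.0039

0.0039 bits


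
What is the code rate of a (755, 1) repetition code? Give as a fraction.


Rate = k/n = 1/755

1/755


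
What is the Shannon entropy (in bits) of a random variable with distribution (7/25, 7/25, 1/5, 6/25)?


H = -sum(p_i * log2(p_i)). Terms: -(7/25)*log2(7/25) = 0.514220; -(7/25)*log2(7/25) = 0.514220; -(1/5)*log2(1/5) = 0.464386; -(6/25)*log2(6/25) = 0.494134. H = 0.514220 + 0.514220 + 0.464386 + 0.494134 = 1.987

1.987 bits


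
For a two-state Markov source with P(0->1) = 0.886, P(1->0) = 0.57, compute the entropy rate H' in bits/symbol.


Stationary distribution: pi_0 = p10/(p01+p10) = 0.3915, pi_1 = 0.6085. Entropy rate H' = pi_0*H(p01) + pi_1*H(p10) = 0.3915*0.5119 + 0.6085*0.9858 = 0.8003

0.8003 bits/symbol


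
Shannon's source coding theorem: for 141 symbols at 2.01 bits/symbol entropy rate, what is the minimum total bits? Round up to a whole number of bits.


Minimum bits >= n * H = 141 * 2.01 = 283.41, rounded up to a whole number of bits = 284

284 bits


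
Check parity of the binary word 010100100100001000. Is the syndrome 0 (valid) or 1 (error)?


Syndrome = XOR of all bits = 0 XOR 1 XOR 0 XOR 1 XOR 0 XOR 0 XOR 1 XOR 0 XOR 0 XOR 1 XOR 0 XOR 0 XOR 0 XOR 0 XOR 1 XOR 0 XOR 0 XOR 0 = 1

1


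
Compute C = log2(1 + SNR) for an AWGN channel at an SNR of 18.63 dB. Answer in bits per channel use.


SNR_linear = 10^(18.63/10) = 72.9458; C = log2(1 + SNR_linear) = log2(1 + 72.9458) = 6.2084

6.2084 bits/channel use


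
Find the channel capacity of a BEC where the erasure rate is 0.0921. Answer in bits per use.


C = 1 - epsilon = 1 - 0.0921 = 0.9079

0.9079 bits


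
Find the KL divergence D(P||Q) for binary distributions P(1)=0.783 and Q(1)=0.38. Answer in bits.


KL = p*log2(p/q) + (1-p)*log2((1-p)/(1-q)) = 0.783*log2(0.783/0.38) + 0.217*log2(0.217/0.62) = 0.488

0.488 bits


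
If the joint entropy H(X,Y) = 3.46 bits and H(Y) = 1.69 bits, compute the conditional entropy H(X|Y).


H(X|Y) = H(X,Y) - H(Y) = 3.46 - 1.69 = 1.77

1.77 bits


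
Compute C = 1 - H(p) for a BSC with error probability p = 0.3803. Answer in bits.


H(p) = -p*log2(p) - (1-p)*log2(1-p) = -0.3803*log2(0.3803) - 0.6197*log2(0.6197) = 0.530439 + 0.427815 = 0.9583. C = 1 - H(p) = 1 - 0.9583 = 0.0417

0.0417 bits


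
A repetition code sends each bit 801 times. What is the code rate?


Rate = k/n = 1/801

1/801


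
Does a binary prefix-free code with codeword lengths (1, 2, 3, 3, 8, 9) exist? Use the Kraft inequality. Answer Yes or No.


Kraft sum = sum(2^(-l_i)) = 1.0059, need <= 1. Result: violated (a binary prefix-free code with these lengths cannot exist)

No


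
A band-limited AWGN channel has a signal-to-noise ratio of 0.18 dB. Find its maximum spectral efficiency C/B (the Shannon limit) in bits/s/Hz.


SNR_linear = 10^(0.18/10) = 1.0423; C/B = log2(1 + SNR_linear) = log2(1 + 1.0423) = 1.0302

1.0302 bits/s/Hz


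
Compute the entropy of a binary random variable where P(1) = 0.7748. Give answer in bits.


H = -p*log2(p) - (1-p)*log2(1-p). -0.7748*log2(0.7748) = 0.285207; -0.2252*log2(0.2252) = 0.484342. H = 0.285207 + 0.484342 = 0.7695

0.7695 bits


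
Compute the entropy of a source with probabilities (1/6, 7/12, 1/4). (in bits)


H = -sum(p_i * log2(p_i)). Terms: -(1/6)*log2(1/6) = 0.430827; -(7/12)*log2(7/12) = 0.453604; -(1/4)*log2(1/4) = 0.500000. H = 0.430827 + 0.453604 + 0.500000 = 1.3844

1.3844 bits


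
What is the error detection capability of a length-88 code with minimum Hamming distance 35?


Detection capability = d_min - 1 = 35 - 1 = 34

34 errors


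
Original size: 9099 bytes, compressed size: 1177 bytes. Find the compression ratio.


Ratio = original / compressed = 9099 / 1177 = 7.7307

7.7307


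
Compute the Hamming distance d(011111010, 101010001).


Count differing positions: ^ ^ . ^ . ^ . ^ ^ = 6 differences

6


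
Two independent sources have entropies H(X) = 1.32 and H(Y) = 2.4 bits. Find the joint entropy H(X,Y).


For independent variables, H(X,Y) = H(X) + H(Y) = 1.32 + 2.4 = 3.72

3.72 bits


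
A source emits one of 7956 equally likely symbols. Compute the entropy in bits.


H = log2(n) = log2(7956) = 12.9578

12.9578 bits


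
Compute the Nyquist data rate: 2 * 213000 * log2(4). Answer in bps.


Rate = 2 * B * log2(M) = 2 * 213000 * 2.0 = 852000.0

852000.0 bps


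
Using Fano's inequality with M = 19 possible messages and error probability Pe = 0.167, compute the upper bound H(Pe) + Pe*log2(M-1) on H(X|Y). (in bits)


H(Pe) = -Pe*log2(Pe) - (1-Pe)*log2(1-Pe) = -0.167*log2(0.167) - 0.833*log2(0.833) = 0.431207 + 0.219588 = 0.6508. Pe*log2(M-1) = 0.167*log2(18) = 0.696377. Bound = H(Pe) + Pe*log2(M-1) = 0.431207 + 0.219588 + 0.696377 = 1.3472

1.3472 bits


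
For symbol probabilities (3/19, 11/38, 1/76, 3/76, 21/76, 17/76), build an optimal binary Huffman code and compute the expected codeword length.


Huffman construction (repeatedly merge the two least-probable nodes; each merge adds 1 bit to every symbol beneath it): 1/76 + 3/76 = 1/19; 1/19 + 3/19 = 4/19; 4/19 + 17/76 = 33/76; 21/76 + 11/38 = 43/76; 33/76 + 43/76 = 1. Resulting codeword lengths (in the order the probabilities were given): (3, 2, 4, 4, 2, 2). L_avg = sum(p_i * l_i) = 3/19*3 + 11/38*2 + 1/76*4 + 3/76*4 + 21/76*2 + 17/76*2 = 43/19 = 2.2632

2.2632 bits


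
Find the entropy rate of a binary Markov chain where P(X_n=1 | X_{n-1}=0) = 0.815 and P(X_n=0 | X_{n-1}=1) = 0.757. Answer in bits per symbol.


Stationary distribution: pi_0 = p10/(p01+p10) = 0.4816, pi_1 = 0.5184. Entropy rate H' = pi_0*H(p01) + pi_1*H(p10) = 0.4816*0.6909 + 0.5184*0.8 = 0.7475

0.7475 bits/symbol


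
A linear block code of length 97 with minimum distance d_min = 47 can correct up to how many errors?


Correction capability = floor((d-1)/2) = floor((47-1)/2) = 23

23 errors


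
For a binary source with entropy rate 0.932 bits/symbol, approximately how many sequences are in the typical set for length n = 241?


log2|A_typical| = nH = 241 * 0.932 = 224.612, so |A_typical| ~ 2^224.612 = 4.120e+67

4.120e+67


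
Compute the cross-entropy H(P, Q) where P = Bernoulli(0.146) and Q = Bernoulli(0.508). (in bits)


H(P,Q) = -p*log2(q) - (1-p)*log2(1-q). -0.146*log2(0.508) = 0.142657; -0.854*log2(0.492) = 0.873872. H(P,Q) = 0.142657 + 0.873872 = 1.0165

1.0165 bits


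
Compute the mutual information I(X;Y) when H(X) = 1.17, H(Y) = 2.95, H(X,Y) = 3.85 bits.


I(X;Y) = H(X) + H(Y) - H(X,Y) = 1.17 + 2.95 - 3.85 = 0.27

0.27 bits


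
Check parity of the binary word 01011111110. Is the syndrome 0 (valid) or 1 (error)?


Syndrome = XOR of all bits = 0 XOR 1 XOR 0 XOR 1 XOR 1 XOR 1 XOR 1 XOR 1 XOR 1 XOR 1 XOR 0 = 0

0


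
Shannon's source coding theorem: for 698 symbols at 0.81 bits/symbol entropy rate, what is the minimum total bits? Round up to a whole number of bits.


Minimum bits >= n * H = 698 * 0.81 = 565.38, rounded up to a whole number of bits = 566

566 bits


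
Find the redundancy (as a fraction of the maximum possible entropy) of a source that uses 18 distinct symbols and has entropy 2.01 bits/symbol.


H_max = log2(K) = log2(18) = 4.1699 bits/symbol. Redundancy = 1 - H/H_max = 1 - 2.01/4.1699 = 1 - 0.482 = 0.518

0.518


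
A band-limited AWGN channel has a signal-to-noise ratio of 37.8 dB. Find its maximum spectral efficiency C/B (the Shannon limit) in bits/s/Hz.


SNR_linear = 10^(37.8/10) = 6025.5959; C/B = log2(1 + SNR_linear) = log2(1 + 6025.5959) = 12.5571

12.5571 bits/s/Hz


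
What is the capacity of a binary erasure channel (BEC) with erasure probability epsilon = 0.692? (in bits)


C = 1 - epsilon = 1 - 0.692 = 0.308

0.308 bits


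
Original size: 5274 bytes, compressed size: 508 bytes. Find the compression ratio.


Ratio = original / compressed = 5274 / 508 = 10.3819

10.3819


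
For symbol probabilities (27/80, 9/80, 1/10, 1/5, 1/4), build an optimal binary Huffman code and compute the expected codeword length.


Huffman construction (repeatedly merge the two least-probable nodes; each merge adds 1 bit to every symbol beneath it): 1/10 + 9/80 = 17/80; 1/5 + 17/80 = 33/80; 1/4 + 27/80 = 47/80; 33/80 + 47/80 = 1. Resulting codeword lengths (in the order the probabilities were given): (2, 3, 3, 2, 2). L_avg = sum(p_i * l_i) = 27/80*2 + 9/80*3 + 1/10*3 + 1/5*2 + 1/4*2 = 177/80 = 2.2125

2.2125 bits


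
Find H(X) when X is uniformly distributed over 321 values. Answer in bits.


H = log2(n) = log2(321) = 8.3264

8.3264 bits


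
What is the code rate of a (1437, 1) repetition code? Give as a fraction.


Rate = k/n = 1/1437

1/1437


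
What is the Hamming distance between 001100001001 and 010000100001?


Count differing positions: . ^ ^ ^ . . ^ . ^ . . . = 5 differences

5


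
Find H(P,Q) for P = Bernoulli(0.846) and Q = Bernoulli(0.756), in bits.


H(P,Q) = -p*log2(q) - (1-p)*log2(1-q). -0.846*log2(0.756) = 0.341396; -0.154*log2(0.244) = 0.313397. H(P,Q) = 0.341396 + 0.313397 = 0.6548

0.6548 bits


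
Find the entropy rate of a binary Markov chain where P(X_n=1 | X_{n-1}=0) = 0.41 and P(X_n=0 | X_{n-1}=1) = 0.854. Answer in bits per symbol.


Stationary distribution: pi_0 = p10/(p01+p10) = 0.6756, pi_1 = 0.3244. Entropy rate H' = pi_0*H(p01) + pi_1*H(p10) = 0.6756*0.9765 + 0.3244*0.5997 = 0.8543

0.8543 bits/symbol


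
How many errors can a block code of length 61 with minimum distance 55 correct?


Correction capability = floor((d-1)/2) = floor((55-1)/2) = 27

27 errors


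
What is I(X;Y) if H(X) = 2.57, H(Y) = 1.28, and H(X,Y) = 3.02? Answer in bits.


I(X;Y) = H(X) + H(Y) - H(X,Y) = 2.57 + 1.28 - 3.02 = 0.83

0.83 bits


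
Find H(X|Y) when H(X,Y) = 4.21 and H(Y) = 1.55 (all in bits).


H(X|Y) = H(X,Y) - H(Y) = 4.21 - 1.55 = 2.66

2.66 bits


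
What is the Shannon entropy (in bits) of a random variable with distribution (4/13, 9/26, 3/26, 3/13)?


H = -sum(p_i * log2(p_i)). Terms: -(4/13)*log2(4/13) = 0.523212; -(9/26)*log2(9/26) = 0.529794; -(3/26)*log2(3/26) = 0.359478; -(3/13)*log2(3/13) = 0.488187. H = 0.523212 + 0.529794 + 0.359478 + 0.488187 = 1.9007

1.9007 bits


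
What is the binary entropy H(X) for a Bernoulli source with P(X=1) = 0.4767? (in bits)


H = -p*log2(p) - (1-p)*log2(1-p). -0.4767*log2(0.4767) = 0.509519; -0.5233*log2(0.5233) = 0.488914. H = 0.509519 + 0.488914 = 0.9984

0.9984 bits


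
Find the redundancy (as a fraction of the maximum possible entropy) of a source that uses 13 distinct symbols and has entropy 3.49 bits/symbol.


H_max = log2(K) = log2(13) = 3.7004 bits/symbol. Redundancy = 1 - H/H_max = 1 - 3.49/3.7004 = 1 - 0.9431 = 0.0569

0.0569


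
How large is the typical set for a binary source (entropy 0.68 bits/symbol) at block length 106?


log2|A_typical| = nH = 106 * 0.68 = 72.08, so |A_typical| ~ 2^72.08 = 4.992e+21

4.992e+21


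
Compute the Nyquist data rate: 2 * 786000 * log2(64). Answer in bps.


Rate = 2 * B * log2(M) = 2 * 786000 * 6.0 = 9432000.0

9432000.0 bps


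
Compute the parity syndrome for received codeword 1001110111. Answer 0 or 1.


Syndrome = XOR of all bits = 1 XOR 0 XOR 0 XOR 1 XOR 1 XOR 1 XOR 0 XOR 1 XOR 1 XOR 1 = 1

1


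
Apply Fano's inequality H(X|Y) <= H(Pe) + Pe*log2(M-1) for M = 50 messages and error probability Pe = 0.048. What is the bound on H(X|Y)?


H(Pe) = -Pe*log2(Pe) - (1-Pe)*log2(1-Pe) = -0.048*log2(0.048) - 0.952*log2(0.952) = 0.210279 + 0.067560 = 0.2778. Pe*log2(M-1) = 0.048*log2(49) = 0.269506. Bound = H(Pe) + Pe*log2(M-1) = 0.210279 + 0.067560 + 0.269506 = 0.5473

0.5473 bits


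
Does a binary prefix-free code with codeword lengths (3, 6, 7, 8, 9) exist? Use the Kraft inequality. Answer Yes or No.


Kraft sum = sum(2^(-l_i)) = 0.1543, need <= 1. Result: satisfied (a binary prefix-free code with these lengths exists)

Yes


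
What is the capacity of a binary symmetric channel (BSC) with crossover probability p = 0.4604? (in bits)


H(p) = -p*log2(p) - (1-p)*log2(1-p) = -0.4604*log2(0.4604) - 0.5396*log2(0.5396) = 0.515206 + 0.480264 = 0.9955. C = 1 - H(p) = 1 - 0.9955 = 0.0045

0.0045 bits


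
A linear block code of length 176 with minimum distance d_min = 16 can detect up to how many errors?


Detection capability = d_min - 1 = 16 - 1 = 15

15 errors


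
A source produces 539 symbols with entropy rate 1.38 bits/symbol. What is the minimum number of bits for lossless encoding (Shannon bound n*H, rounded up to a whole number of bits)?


Minimum bits >= n * H = 539 * 1.38 = 743.82, rounded up to a whole number of bits = 744

744 bits


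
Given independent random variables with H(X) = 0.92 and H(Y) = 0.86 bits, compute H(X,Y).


For independent variables, H(X,Y) = H(X) + H(Y) = 0.92 + 0.86 = 1.78

1.78 bits


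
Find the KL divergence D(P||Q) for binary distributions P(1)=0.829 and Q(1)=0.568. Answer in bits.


KL = p*log2(p/q) + (1-p)*log2((1-p)/(1-q)) = 0.829*log2(0.829/0.568) + 0.171*log2(0.171/0.432) = 0.2236

0.2236 bits


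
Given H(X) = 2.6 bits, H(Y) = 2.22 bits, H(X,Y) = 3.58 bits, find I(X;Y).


I(X;Y) = H(X) + H(Y) - H(X,Y) = 2.6 + 2.22 - 3.58 = 1.24

1.24 bits


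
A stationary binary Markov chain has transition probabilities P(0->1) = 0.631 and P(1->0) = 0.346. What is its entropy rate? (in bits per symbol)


Stationary distribution: pi_0 = p10/(p01+p10) = 0.3541, pi_1 = 0.6459. Entropy rate H' = pi_0*H(p01) + pi_1*H(p10) = 0.3541*0.9499 + 0.6459*0.9304 = 0.9373

0.9373 bits/symbol


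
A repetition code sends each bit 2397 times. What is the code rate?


Rate = k/n = 1/2397

1/2397


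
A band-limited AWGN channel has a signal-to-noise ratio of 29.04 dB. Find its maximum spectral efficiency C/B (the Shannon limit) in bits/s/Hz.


SNR_linear = 10^(29.04/10) = 801.6781; C/B = log2(1 + SNR_linear) = log2(1 + 801.6781) = 9.6487

9.6487 bits/s/Hz


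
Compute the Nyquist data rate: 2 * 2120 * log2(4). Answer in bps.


Rate = 2 * B * log2(M) = 2 * 2120 * 2.0 = 8480.0

8480.0 bps


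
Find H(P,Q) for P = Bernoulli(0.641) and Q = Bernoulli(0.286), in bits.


H(P,Q) = -p*log2(q) - (1-p)*log2(1-q). -0.641*log2(0.286) = 1.157590; -0.359*log2(0.714) = 0.174475. H(P,Q) = 1.157590 + 0.174475 = 1.3321

1.3321 bits


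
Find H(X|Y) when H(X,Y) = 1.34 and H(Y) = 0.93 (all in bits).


H(X|Y) = H(X,Y) - H(Y) = 1.34 - 0.93 = 0.41

0.41 bits


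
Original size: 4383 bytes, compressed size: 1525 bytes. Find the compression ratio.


Ratio = original / compressed = 4383 / 1525 = 2.8741

2.8741


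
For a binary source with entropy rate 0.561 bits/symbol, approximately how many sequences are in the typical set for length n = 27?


log2|A_typical| = nH = 27 * 0.561 = 15.147, so |A_typical| ~ 2^15.147 = 3.628e+04

3.628e+04


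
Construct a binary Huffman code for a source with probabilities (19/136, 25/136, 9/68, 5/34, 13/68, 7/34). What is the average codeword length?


Huffman construction (repeatedly merge the two least-probable nodes; each merge adds 1 bit to every symbol beneath it): 9/68 + 19/136 = 37/136; 5/34 + 25/136 = 45/136; 13/68 + 7/34 = 27/68; 37/136 + 45/136 = 41/68; 27/68 + 41/68 = 1. Resulting codeword lengths (in the order the probabilities were given): (3, 3, 3, 3, 2, 2). L_avg = sum(p_i * l_i) = 19/136*3 + 25/136*3 + 9/68*3 + 5/34*3 + 13/68*2 + 7/34*2 = 177/68 = 2.6029

2.6029 bits


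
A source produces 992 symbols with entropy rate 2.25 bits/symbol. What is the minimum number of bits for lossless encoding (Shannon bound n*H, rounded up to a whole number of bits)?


Minimum bits >= n * H = 992 * 2.25 = 2232.0, rounded up to a whole number of bits = 2232

2232 bits


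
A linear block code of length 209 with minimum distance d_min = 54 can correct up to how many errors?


Correction capability = floor((d-1)/2) = floor((54-1)/2) = 26

26 errors


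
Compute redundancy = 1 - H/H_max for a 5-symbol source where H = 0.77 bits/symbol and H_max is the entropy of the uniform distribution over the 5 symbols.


H_max = log2(K) = log2(5) = 2.3219 bits/symbol. Redundancy = 1 - H/H_max = 1 - 0.77/2.3219 = 1 - 0.3316 = 0.6684

0.6684
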